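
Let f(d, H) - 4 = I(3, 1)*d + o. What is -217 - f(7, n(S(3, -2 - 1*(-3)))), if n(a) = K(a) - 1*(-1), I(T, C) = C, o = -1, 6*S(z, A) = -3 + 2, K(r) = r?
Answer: -227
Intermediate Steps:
S(z, A) = -1/6 (S(z, A) = (-3 + 2)/6 = (1/6)*(-1) = -1/6)
n(a) = 1 + a (n(a) = a - 1*(-1) = a + 1 = 1 + a)
f(d, H) = 3 + d (f(d, H) = 4 + (1*d - 1) = 4 + (d - 1) = 4 + (-1 + d) = 3 + d)
-217 - f(7, n(S(3, -2 - 1*(-3)))) = -217 - (3 + 7) = -217 - 1*10 = -217 - 10 = -227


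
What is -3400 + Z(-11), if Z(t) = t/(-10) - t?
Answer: -33879/10 ≈ -3387.9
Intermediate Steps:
Z(t) = -11*t/10 (Z(t) = t*(-⅒) - t = -t/10 - t = -11*t/10)
-3400 + Z(-11) = -3400 - 11/10*(-11) = -3400 + 121/10 = -33879/10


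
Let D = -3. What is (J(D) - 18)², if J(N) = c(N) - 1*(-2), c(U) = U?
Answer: 361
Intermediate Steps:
J(N) = 2 + N (J(N) = N - 1*(-2) = N + 2 = 2 + N)
(J(D) - 18)² = ((2 - 3) - 18)² = (-1 - 18)² = (-19)² = 361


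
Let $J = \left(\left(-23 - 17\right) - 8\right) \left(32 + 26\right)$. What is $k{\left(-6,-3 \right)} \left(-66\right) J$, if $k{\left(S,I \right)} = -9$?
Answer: $-1653696$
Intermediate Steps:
$J = -2784$ ($J = \left(\left(-23 - 17\right) - 8\right) 58 = \left(-40 - 8\right) 58 = \left(-48\right) 58 = -2784$)
$k{\left(-6,-3 \right)} \left(-66\right) J = \left(-9\right) \left(-66\right) \left(-2784\right) = 594 \left(-2784\right) = -1653696$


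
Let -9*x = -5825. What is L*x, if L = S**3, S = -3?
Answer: -17475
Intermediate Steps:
x = 5825/9 (x = -1/9*(-5825) = 5825/9 ≈ 647.22)
L = -27 (L = (-3)**3 = -27)
L*x = -27*5825/9 = -17475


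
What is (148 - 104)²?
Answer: 1936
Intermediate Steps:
(148 - 104)² = 44² = 1936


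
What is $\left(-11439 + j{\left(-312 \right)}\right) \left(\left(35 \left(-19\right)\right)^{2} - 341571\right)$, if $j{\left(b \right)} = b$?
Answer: $-1182785154$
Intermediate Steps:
$\left(-11439 + j{\left(-312 \right)}\right) \left(\left(35 \left(-19\right)\right)^{2} - 341571\right) = \left(-11439 - 312\right) \left(\left(35 \left(-19\right)\right)^{2} - 341571\right) = - 11751 \left(\left(-665\right)^{2} - 341571\right) = - 11751 \left(442225 - 341571\right) = \left(-11751\right) 100654 = -1182785154$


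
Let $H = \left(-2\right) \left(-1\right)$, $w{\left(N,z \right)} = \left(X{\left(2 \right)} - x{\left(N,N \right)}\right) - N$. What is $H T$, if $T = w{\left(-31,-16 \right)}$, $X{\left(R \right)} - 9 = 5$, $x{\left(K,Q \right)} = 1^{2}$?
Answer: $88$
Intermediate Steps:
$x{\left(K,Q \right)} = 1$
$X{\left(R \right)} = 14$ ($X{\left(R \right)} = 9 + 5 = 14$)
$w{\left(N,z \right)} = 13 - N$ ($w{\left(N,z \right)} = \left(14 - 1\right) - N = 13 - N$)
$T = 44$ ($T = 13 - -31 = 13 + 31 = 44$)
$H = 2$
$H T = 2 \cdot 44 = 88$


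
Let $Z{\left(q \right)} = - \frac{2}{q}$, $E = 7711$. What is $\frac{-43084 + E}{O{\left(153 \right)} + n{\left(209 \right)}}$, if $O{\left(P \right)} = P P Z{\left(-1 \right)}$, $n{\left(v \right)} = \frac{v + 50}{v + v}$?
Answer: $- \frac{14785914}{19570183} \approx -0.75553$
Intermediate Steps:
$n{\left(v \right)} = \frac{50 + v}{2 v}$
$O{\left(P \right)} = 2 P^{2}$ ($O{\left(P \right)} = P P \left(- \frac{2}{-1}\right) = P^{2} \left(\left(-2\right) \left(-1\right)\right) = P^{2} \cdot 2 = 2 P^{2}$)
$\frac{-43084 + E}{O{\left(153 \right)} + n{\left(209 \right)}} = \frac{-43084 + 7711}{2 \cdot 153^{2} + \frac{50 + 209}{2 \cdot 209}} = - \frac{35373}{2 \cdot 23409 + \frac{1}{2} \cdot \frac{1}{209} \cdot 259} = - \frac{35373}{46818 + \frac{259}{418}} = - \frac{35373}{\frac{19570183}{418}} = \left(-35373\right) \frac{418}{19570183} = - \frac{14785914}{19570183}$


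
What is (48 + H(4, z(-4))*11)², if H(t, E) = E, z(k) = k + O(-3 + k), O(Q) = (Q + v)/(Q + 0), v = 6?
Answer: 1521/49 ≈ 31.041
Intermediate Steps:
O(Q) = (6 + Q)/Q (O(Q) = (Q + 6)/(Q + 0) = (6 + Q)/Q)
z(k) = k + (3 + k)/(-3 + k) (z(k) = k + (6 + (-3 + k))/(-3 + k) = k + (3 + k)/(-3 + k))
(48 + H(4, z(-4))*11)² = (48 + ((3 - 4 - 4*(-3 - 4))/(-3 - 4))*11)² = (48 + ((3 - 4 - 4*(-7))/(-7))*11)² = (48 - (3 - 4 + 28)/7*11)² = (48 - ⅐*27*11)² = (48 - 27/7*11)² = (48 - 297/7)² = (39/7)² = 1521/49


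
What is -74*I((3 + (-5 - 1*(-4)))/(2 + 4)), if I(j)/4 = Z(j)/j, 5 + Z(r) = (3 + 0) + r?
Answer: 1480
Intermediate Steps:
Z(r) = -2 + r (Z(r) = -5 + ((3 + 0) + r) = -5 + (3 + r) = -2 + r)
I(j) = 4*(-2 + j)/j (I(j) = 4*((-2 + j)/j) = 4*(-2 + j)/j)
-74*I((3 + (-5 - 1*(-4)))/(2 + 4)) = -74*(4 - 8*(2 + 4)/(3 + (-5 - 1*(-4)))) = -74*(4 - 8*6/(3 + (-5 + 4))) = -74*(4 - 8*6/(3 - 1)) = -74*(4 - 8/(2*(⅙))) = -74*(4 - 8/⅓) = -74*(4 - 8*3) = -74*(4 - 24) = -74*(-20) = 1480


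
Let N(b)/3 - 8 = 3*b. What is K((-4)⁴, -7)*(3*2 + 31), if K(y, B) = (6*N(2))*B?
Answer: -65268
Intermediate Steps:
N(b) = 24 + 9*b (N(b) = 24 + 3*(3*b) = 24 + 9*b)
K(y, B) = 252*B (K(y, B) = (6*(24 + 9*2))*B = (6*(24 + 18))*B = (6*42)*B = 252*B)
K((-4)⁴, -7)*(3*2 + 31) = (252*(-7))*(3*2 + 31) = -1764*(6 + 31) = -1764*37 = -65268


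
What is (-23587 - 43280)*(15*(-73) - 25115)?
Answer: 1752584070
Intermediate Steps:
(-23587 - 43280)*(15*(-73) - 25115) = -66867*(-1095 - 25115) = -66867*(-26210) = 1752584070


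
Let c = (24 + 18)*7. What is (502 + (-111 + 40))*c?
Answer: 126714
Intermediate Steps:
c = 294 (c = 42*7 = 294)
(502 + (-111 + 40))*c = (502 + (-111 + 40))*294 = (502 - 71)*294 = 431*294 = 126714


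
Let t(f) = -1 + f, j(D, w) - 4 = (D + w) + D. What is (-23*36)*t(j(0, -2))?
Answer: -828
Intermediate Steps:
j(D, w) = 4 + w + 2*D (j(D, w) = 4 + ((D + w) + D) = 4 + (w + 2*D) = 4 + w + 2*D)
(-23*36)*t(j(0, -2)) = (-23*36)*(-1 + (4 - 2 + 2*0)) = -828*(-1 + (4 - 2 + 0)) = -828*(-1 + 2) = -828*1 = -828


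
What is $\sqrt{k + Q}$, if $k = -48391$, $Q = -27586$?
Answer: $i \sqrt{75977} \approx 275.64 i$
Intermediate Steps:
$\sqrt{k + Q} = \sqrt{-48391 - 27586} = \sqrt{-75977} = i \sqrt{75977}$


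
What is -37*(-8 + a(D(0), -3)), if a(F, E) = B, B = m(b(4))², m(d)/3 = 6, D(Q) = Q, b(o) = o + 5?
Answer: -11692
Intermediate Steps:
b(o) = 5 + o
m(d) = 18 (m(d) = 3*6 = 18)
B = 324 (B = 18² = 324)
a(F, E) = 324
-37*(-8 + a(D(0), -3)) = -37*(-8 + 324) = -37*316 = -11692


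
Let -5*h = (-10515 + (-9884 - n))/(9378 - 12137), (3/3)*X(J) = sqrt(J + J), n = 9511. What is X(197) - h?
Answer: 5982/2759 + sqrt(394) ≈ 22.018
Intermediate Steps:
X(J) = sqrt(2)*sqrt(J) (X(J) = sqrt(J + J) = sqrt(2*J) = sqrt(2)*sqrt(J))
h = -5982/2759 (h = -(-10515 + (-9884 - 1*9511))/(5*(9378 - 12137)) = -(-10515 + (-9884 - 9511))/(5*(-2759)) = -(-10515 - 19395)*(-1)/(5*2759) = -(-5982)*(-1)/2759 = -1/5*29910/2759 = -5982/2759 ≈ -2.1682)
X(197) - h = sqrt(2)*sqrt(197) - 1*(-5982/2759) = sqrt(394) + 5982/2759 = 5982/2759 + sqrt(394)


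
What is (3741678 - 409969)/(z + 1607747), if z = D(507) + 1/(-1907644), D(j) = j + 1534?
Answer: 6355714683596/3070902419471 ≈ 2.0697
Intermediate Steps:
D(j) = 1534 + j
z = 3893501403/1907644 (z = (1534 + 507) + 1/(-1907644) = 2041 - 1/1907644 = 3893501403/1907644 ≈ 2041.0)
(3741678 - 409969)/(z + 1607747) = (3741678 - 409969)/(3893501403/1907644 + 1607747) = 3331709/(3070902419471/1907644) = 3331709*(1907644/3070902419471) = 6355714683596/3070902419471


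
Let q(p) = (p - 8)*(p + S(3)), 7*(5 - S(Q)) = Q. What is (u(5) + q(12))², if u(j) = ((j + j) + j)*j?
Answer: 978121/49 ≈ 19962.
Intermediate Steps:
S(Q) = 5 - Q/7
u(j) = 3*j² (u(j) = (2*j + j)*j = (3*j)*j = 3*j²)
q(p) = (-8 + p)*(32/7 + p) (q(p) = (p - 8)*(p + (5 - ⅐*3)) = (-8 + p)*(p + (5 - 3/7)) = (-8 + p)*(p + 32/7) = (-8 + p)*(32/7 + p))
(u(5) + q(12))² = (3*5² + (-256/7 + 12² - 24/7*12))² = (3*25 + (-256/7 + 144 - 288/7))² = (75 + 464/7)² = (989/7)² = 978121/49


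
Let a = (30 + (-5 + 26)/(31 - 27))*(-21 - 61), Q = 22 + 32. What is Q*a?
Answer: -156087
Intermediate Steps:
Q = 54
a = -5781/2 (a = (30 + 21/4)*(-82) = (141/4)*(-82) = -5781/2 ≈ -2890.5)
Q*a = 54*(-5781/2) = -156087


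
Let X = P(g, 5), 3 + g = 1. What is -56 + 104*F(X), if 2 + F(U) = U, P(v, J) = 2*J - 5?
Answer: 256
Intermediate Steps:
g = -2 (g = -3 + 1 = -2)
P(v, J) = -5 + 2*J
X = 5 (X = -5 + 2*5 = -5 + 10 = 5)
F(U) = -2 + U
-56 + 104*F(X) = -56 + 104*(-2 + 5) = -56 + 104*3 = -56 + 312 = 256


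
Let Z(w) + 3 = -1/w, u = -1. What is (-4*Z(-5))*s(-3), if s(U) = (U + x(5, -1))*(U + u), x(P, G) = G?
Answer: 896/5 ≈ 179.20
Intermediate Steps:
Z(w) = -3 - 1/w
s(U) = (-1 + U)² (s(U) = (U - 1)*(U - 1) = (-1 + U)*(-1 + U) = (-1 + U)²)
(-4*Z(-5))*s(-3) = (-4*(-3 - 1/(-5)))*(1 + (-3)² - 2*(-3)) = (-4*(-3 - 1*(-⅕)))*(1 + 9 + 6) = -4*(-3 + ⅕)*16 = -4*(-14/5)*16 = (56/5)*16 = 896/5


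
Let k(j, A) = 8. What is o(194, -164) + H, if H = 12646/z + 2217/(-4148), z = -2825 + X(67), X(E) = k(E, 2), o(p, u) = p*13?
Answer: 29410657255/11684916 ≈ 2517.0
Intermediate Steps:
o(p, u) = 13*p
X(E) = 8
z = -2817 (z = -2825 + 8 = -2817)
H = -58700897/11684916 (H = 12646/(-2817) + 2217/(-4148) = 12646*(-1/2817) + 2217*(-1/4148) = -12646/2817 - 2217/4148 = -58700897/11684916 ≈ -5.0237)
o(194, -164) + H = 13*194 - 58700897/11684916 = 2522 - 58700897/11684916 = 29410657255/11684916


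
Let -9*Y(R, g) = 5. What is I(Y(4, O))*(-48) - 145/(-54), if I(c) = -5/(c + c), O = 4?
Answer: -11519/54 ≈ -213.31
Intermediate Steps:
Y(R, g) = -5/9 (Y(R, g) = -⅑*5 = -5/9)
I(c) = -5/(2*c) (I(c) = -5*1/(2*c) = -5/(2*c))
I(Y(4, O))*(-48) - 145/(-54) = -5/(2*(-5/9))*(-48) - 145/(-54) = -5/2*(-9/5)*(-48) - 145*(-1/54) = (9/2)*(-48) + 145/54 = -216 + 145/54 = -11519/54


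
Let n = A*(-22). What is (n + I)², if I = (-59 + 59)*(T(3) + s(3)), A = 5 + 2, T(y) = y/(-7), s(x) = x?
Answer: 23716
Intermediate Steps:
T(y) = -y/7 (T(y) = y*(-⅐) = -y/7)
A = 7
n = -154 (n = 7*(-22) = -154)
I = 0 (I = (-59 + 59)*(-⅐*3 + 3) = 0*(-3/7 + 3) = 0*(18/7) = 0)
(n + I)² = (-154 + 0)² = (-154)² = 23716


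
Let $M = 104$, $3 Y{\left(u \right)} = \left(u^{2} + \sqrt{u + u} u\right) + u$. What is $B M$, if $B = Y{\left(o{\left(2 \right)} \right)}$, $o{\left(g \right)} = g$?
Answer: $\frac{1040}{3} \approx 346.67$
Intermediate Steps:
$Y{\left(u \right)} = \frac{u}{3} + \frac{u^{2}}{3} + \frac{\sqrt{2} u^{\frac{3}{2}}}{3}$ ($Y{\left(u \right)} = \frac{\left(u^{2} + \sqrt{u + u} u\right) + u}{3} = \frac{\left(u^{2} + \sqrt{2 u} u\right) + u}{3} = \frac{\left(u^{2} + \sqrt{2} \sqrt{u} u\right) + u}{3} = \frac{\left(u^{2} + \sqrt{2} u^{\frac{3}{2}}\right) + u}{3} = \frac{u + u^{2} + \sqrt{2} u^{\frac{3}{2}}}{3} = \frac{u}{3} + \frac{u^{2}}{3} + \frac{\sqrt{2} u^{\frac{3}{2}}}{3}$)
$B = \frac{10}{3}$ ($B = \frac{1}{3} \cdot 2 + \frac{2^{2}}{3} + \frac{\sqrt{2} \cdot 2^{\frac{3}{2}}}{3} = \frac{2}{3} + \frac{1}{3} \cdot 4 + \frac{\sqrt{2} \cdot 2 \sqrt{2}}{3} = \frac{2}{3} + \frac{4}{3} + \frac{4}{3} = \frac{10}{3} \approx 3.3333$)
$B M = \frac{10}{3} \cdot 104 = \frac{1040}{3}$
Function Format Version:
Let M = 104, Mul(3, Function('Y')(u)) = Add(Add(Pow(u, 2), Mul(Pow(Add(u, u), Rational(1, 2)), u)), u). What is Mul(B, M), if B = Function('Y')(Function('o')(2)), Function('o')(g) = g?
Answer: Rational(1040, 3) ≈ 346.67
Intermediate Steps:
Function('Y')(u) = Add(Mul(Rational(1, 3), u), Mul(Rational(1, 3), Pow(u, 2)), Mul(Rational(1, 3), Pow(2, Rational(1, 2)), Pow(u, Rational(3, 2)))) (Function('Y')(u) = Mul(Rational(1, 3), Add(Add(Pow(u, 2), Mul(Pow(Add(u, u), Rational(1, 2)), u)), u)) = Mul(Rational(1, 3), Add(Add(Pow(u, 2), Mul(Pow(Mul(2, u), Rational(1, 2)), u)), u)) = Mul(Rational(1, 3), Add(Add(Pow(u, 2), Mul(Mul(Pow(2, Rational(1, 2)), Pow(u, Rational(1, 2))), u)), u)) = Mul(Rational(1, 3), Add(Add(Pow(u, 2), Mul(Pow(2, Rational(1, 2)), Pow(u, Rational(3, 2)))), u)) = Mul(Rational(1, 3), Add(u, Pow(u, 2), Mul(Pow(2, Rational(1, 2)), Pow(u, Rational(3, 2))))) = Add(Mul(Rational(1, 3), u), Mul(Rational(1, 3), Pow(u, 2)), Mul(Rational(1, 3), Pow(2, Rational(1, 2)), Pow(u, Rational(3, 2)))))
B = Rational(10, 3) (B = Add(Mul(Rational(1, 3), 2), Mul(Rational(1, 3), Pow(2, 2)), Mul(Rational(1, 3), Pow(2, Rational(1, 2)), Pow(2, Rational(3, 2)))) = Add(Rational(2, 3), Mul(Rational(1, 3), 4), Mul(Rational(1, 3), Pow(2, Rational(1, 2)), Mul(2, Pow(2, Rational(1, 2))))) = Add(Rational(2, 3), Rational(4, 3), Rational(4, 3)) = Rational(10, 3) ≈ 3.3333)
Mul(B, M) = Mul(Rational(10, 3), 104) = Rational(1040, 3)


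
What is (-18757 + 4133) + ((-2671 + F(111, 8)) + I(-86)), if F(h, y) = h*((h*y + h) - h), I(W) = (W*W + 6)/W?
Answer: 3491038/43 ≈ 81187.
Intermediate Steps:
I(W) = (6 + W²)/W (I(W) = (W² + 6)/W = (6 + W²)/W)
F(h, y) = y*h² (F(h, y) = h*((h + h*y) - h) = h*(h*y) = y*h²)
(-18757 + 4133) + ((-2671 + F(111, 8)) + I(-86)) = (-18757 + 4133) + ((-2671 + 8*111²) + (-86 + 6/(-86))) = -14624 + ((-2671 + 8*12321) + (-86 + 6*(-1/86))) = -14624 + ((-2671 + 98568) + (-86 - 3/43)) = -14624 + (95897 - 3701/43) = -14624 + 4119870/43 = 3491038/43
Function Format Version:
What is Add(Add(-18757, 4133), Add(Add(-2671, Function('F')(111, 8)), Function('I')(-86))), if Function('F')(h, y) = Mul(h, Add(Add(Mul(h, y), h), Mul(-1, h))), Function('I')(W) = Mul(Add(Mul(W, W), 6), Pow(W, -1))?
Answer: Rational(3491038, 43) ≈ 81187.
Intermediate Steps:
Function('I')(W) = Mul(Pow(W, -1), Add(6, Pow(W, 2))) (Function('I')(W) = Mul(Add(Pow(W, 2), 6), Pow(W, -1)) = Mul(Add(6, Pow(W, 2)), Pow(W, -1)) = Mul(Pow(W, -1), Add(6, Pow(W, 2))))
Function('F')(h, y) = Mul(y, Pow(h, 2)) (Function('F')(h, y) = Mul(h, Add(Add(h, Mul(h, y)), Mul(-1, h))) = Mul(h, Mul(h, y)) = Mul(y, Pow(h, 2)))
Add(Add(-18757, 4133), Add(Add(-2671, Function('F')(111, 8)), Function('I')(-86))) = Add(Add(-18757, 4133), Add(Add(-2671, Mul(8, Pow(111, 2))), Add(-86, Mul(6, Pow(-86, -1))))) = Add(-14624, Add(Add(-2671, Mul(8, 12321)), Add(-86, Mul(6, Rational(-1, 86))))) = Add(-14624, Add(Add(-2671, 98568), Add(-86, Rational(-3, 43)))) = Add(-14624, Add(95897, Rational(-3701, 43))) = Add(-14624, Rational(4119870, 43)) = Rational(3491038, 43)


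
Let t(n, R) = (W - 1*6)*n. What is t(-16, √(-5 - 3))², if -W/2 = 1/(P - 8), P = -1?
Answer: 692224/81 ≈ 8546.0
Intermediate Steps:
W = 2/9 (W = -2/(-1 - 8) = -2/(-9) = -2*(-⅑) = 2/9 ≈ 0.22222)
t(n, R) = -52*n/9 (t(n, R) = (2/9 - 1*6)*n = (2/9 - 6)*n = -52*n/9)
t(-16, √(-5 - 3))² = (-52/9*(-16))² = (832/9)² = 692224/81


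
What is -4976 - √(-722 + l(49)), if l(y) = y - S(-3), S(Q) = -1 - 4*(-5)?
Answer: -4976 - 2*I*√173 ≈ -4976.0 - 26.306*I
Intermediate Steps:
S(Q) = 19 (S(Q) = -1 + 20 = 19)
l(y) = -19 + y (l(y) = y - 1*19 = y - 19 = -19 + y)
-4976 - √(-722 + l(49)) = -4976 - √(-722 + (-19 + 49)) = -4976 - √(-722 + 30) = -4976 - √(-692) = -4976 - 2*I*√173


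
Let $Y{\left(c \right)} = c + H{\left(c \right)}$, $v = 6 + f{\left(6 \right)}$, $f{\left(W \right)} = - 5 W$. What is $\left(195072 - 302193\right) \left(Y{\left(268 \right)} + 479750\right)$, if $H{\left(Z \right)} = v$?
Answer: $-51417437274$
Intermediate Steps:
$v = -24$ ($v = 6 - 30 = -24$)
$H{\left(Z \right)} = -24$
$Y{\left(c \right)} = -24 + c$ ($Y{\left(c \right)} = c - 24 = -24 + c$)
$\left(195072 - 302193\right) \left(Y{\left(268 \right)} + 479750\right) = \left(195072 - 302193\right) \left(\left(-24 + 268\right) + 479750\right) = - 107121 \left(244 + 479750\right) = \left(-107121\right) 479994 = -51417437274$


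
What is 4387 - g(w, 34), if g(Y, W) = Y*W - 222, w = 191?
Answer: -1885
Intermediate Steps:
g(Y, W) = -222 + W*Y (g(Y, W) = W*Y - 222 = -222 + W*Y)
4387 - g(w, 34) = 4387 - (-222 + 34*191) = 4387 - (-222 + 6494) = 4387 - 1*6272 = 4387 - 6272 = -1885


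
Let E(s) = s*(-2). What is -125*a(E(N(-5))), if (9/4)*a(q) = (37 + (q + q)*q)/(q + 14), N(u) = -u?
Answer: -9875/3 ≈ -3291.7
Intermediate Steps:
E(s) = -2*s
a(q) = 4*(37 + 2*q²)/(9*(14 + q)) (a(q) = 4*((37 + (q + q)*q)/(q + 14))/9 = 4*((37 + (2*q)*q)/(14 + q))/9 = 4*((37 + 2*q²)/(14 + q))/9 = 4*(37 + 2*q²)/(9*(14 + q)))
-125*a(E(N(-5))) = -500*(37 + 2*(-(-2)*(-5))²)/(9*(14 - (-2)*(-5))) = -500*(37 + 2*(-2*5)²)/(9*(14 - 2*5)) = -500*(37 + 2*(-10)²)/(9*(14 - 10)) = -500*(37 + 2*100)/(9*4) = -500*(37 + 200)/(9*4) = -500*237/(9*4) = -125*79/3 = -9875/3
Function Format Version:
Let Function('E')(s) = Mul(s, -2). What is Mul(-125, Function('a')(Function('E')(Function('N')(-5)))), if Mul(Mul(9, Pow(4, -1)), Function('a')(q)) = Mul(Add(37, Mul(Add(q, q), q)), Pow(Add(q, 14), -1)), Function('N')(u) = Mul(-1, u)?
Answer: Rational(-9875, 3) ≈ -3291.7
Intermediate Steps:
Function('E')(s) = Mul(-2, s)
Function('a')(q) = Mul(Rational(4, 9), Pow(Add(14, q), -1), Add(37, Mul(2, Pow(q, 2)))) (Function('a')(q) = Mul(Rational(4, 9), Mul(Add(37, Mul(Add(q, q), q)), Pow(Add(q, 14), -1))) = Mul(Rational(4, 9), Mul(Add(37, Mul(Mul(2, q), q)), Pow(Add(14, q), -1))) = Mul(Rational(4, 9), Mul(Add(37, Mul(2, Pow(q, 2))), Pow(Add(14, q), -1))) = Mul(Rational(4, 9), Mul(Pow(Add(14, q), -1), Add(37, Mul(2, Pow(q, 2))))) = Mul(Rational(4, 9), Pow(Add(14, q), -1), Add(37, Mul(2, Pow(q, 2)))))
Mul(-125, Function('a')(Function('E')(Function('N')(-5)))) = Mul(-125, Mul(Rational(4, 9), Pow(Add(14, Mul(-2, Mul(-1, -5))), -1), Add(37, Mul(2, Pow(Mul(-2, Mul(-1, -5)), 2))))) = Mul(-125, Mul(Rational(4, 9), Pow(Add(14, Mul(-2, 5)), -1), Add(37, Mul(2, Pow(Mul(-2, 5), 2))))) = Mul(-125, Mul(Rational(4, 9), Pow(Add(14, -10), -1), Add(37, Mul(2, Pow(-10, 2))))) = Mul(-125, Mul(Rational(4, 9), Pow(4, -1), Add(37, Mul(2, 100)))) = Mul(-125, Mul(Rational(4, 9), Rational(1, 4), Add(37, 200))) = Mul(-125, Mul(Rational(4, 9), Rational(1, 4), 237)) = Mul(-125, Rational(79, 3)) = Rational(-9875, 3)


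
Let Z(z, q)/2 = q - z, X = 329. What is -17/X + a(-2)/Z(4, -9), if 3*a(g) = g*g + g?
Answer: -992/12831 ≈ -0.077313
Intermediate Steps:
a(g) = g/3 + g**2/3 (a(g) = (g*g + g)/3 = (g**2 + g)/3 = (g + g**2)/3 = g/3 + g**2/3)
Z(z, q) = -2*z + 2*q (Z(z, q) = 2*(q - z) = -2*z + 2*q)
-17/X + a(-2)/Z(4, -9) = -17/329 + ((1/3)*(-2)*(1 - 2))/(-2*4 + 2*(-9)) = -17*1/329 + ((1/3)*(-2)*(-1))/(-8 - 18) = -17/329 + (2/3)/(-26) = -17/329 + (2/3)*(-1/26) = -17/329 - 1/39 = -992/12831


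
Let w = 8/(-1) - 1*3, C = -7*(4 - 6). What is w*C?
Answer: -154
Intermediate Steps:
C = 14 (C = -7*(-2) = 14)
w = -11 (w = 8*(-1) - 3 = -8 - 3 = -11)
w*C = -11*14 = -154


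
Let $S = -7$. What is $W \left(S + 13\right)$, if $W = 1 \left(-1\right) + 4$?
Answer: $18$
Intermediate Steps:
$W = 3$ ($W = -1 + 4 = 3$)
$W \left(S + 13\right) = 3 \left(-7 + 13\right) = 3 \cdot 6 = 18$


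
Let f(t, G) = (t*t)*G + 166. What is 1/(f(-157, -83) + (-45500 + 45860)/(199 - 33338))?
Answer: -33139/67792485799 ≈ -4.8883e-7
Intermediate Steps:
f(t, G) = 166 + G*t² (f(t, G) = t²*G + 166 = G*t² + 166 = 166 + G*t²)
1/(f(-157, -83) + (-45500 + 45860)/(199 - 33338)) = 1/((166 - 83*(-157)²) + (-45500 + 45860)/(199 - 33338)) = 1/((166 - 83*24649) + 360/(-33139)) = 1/((166 - 2045867) + 360*(-1/33139)) = 1/(-2045701 - 360/33139) = 1/(-67792485799/33139) = -33139/67792485799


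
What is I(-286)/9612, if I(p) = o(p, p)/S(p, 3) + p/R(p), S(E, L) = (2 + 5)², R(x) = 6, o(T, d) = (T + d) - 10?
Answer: -8753/1412964 ≈ -0.0061948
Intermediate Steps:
o(T, d) = -10 + T + d
S(E, L) = 49 (S(E, L) = 7² = 49)
I(p) = -10/49 + 61*p/294 (I(p) = (-10 + p + p)/49 + p/6 = (-10 + 2*p)*(1/49) + p*(⅙) = (-10/49 + 2*p/49) + p/6 = -10/49 + 61*p/294)
I(-286)/9612 = (-10/49 + (61/294)*(-286))/9612 = (-10/49 - 8723/147)*(1/9612) = -8753/147*1/9612 = -8753/1412964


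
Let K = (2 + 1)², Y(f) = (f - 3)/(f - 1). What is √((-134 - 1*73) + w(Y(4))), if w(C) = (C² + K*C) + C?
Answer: 2*I*√458/3 ≈ 14.267*I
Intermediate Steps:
Y(f) = (-3 + f)/(-1 + f)
K = 9 (K = 3² = 9)
w(C) = C² + 10*C (w(C) = (C² + 9*C) + C = C² + 10*C)
√((-134 - 1*73) + w(Y(4))) = √((-134 - 1*73) + ((-3 + 4)/(-1 + 4))*(10 + (-3 + 4)/(-1 + 4))) = √((-134 - 73) + (1/3)*(10 + 1/3)) = √(-207 + ((⅓)*1)*(10 + (⅓)*1)) = √(-207 + (10 + ⅓)/3) = √(-207 + (⅓)*(31/3)) = √(-207 + 31/9) = √(-1832/9) = 2*I*√458/3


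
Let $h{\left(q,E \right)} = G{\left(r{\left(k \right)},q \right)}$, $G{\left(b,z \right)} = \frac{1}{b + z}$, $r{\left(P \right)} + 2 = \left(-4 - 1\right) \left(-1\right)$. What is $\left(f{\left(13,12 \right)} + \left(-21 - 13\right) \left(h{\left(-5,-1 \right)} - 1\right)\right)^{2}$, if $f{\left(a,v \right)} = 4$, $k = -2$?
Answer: $3025$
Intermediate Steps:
$r{\left(P \right)} = 3$ ($r{\left(P \right)} = -2 + \left(-4 - 1\right) \left(-1\right) = -2 - -5 = -2 + 5 = 3$)
$h{\left(q,E \right)} = \frac{1}{3 + q}$
$\left(f{\left(13,12 \right)} + \left(-21 - 13\right) \left(h{\left(-5,-1 \right)} - 1\right)\right)^{2} = \left(4 + \left(-21 - 13\right) \left(\frac{1}{3 - 5} - 1\right)\right)^{2} = \left(4 - 34 \left(\frac{1}{-2} - 1\right)\right)^{2} = \left(4 - 34 \left(- \frac{1}{2} - 1\right)\right)^{2} = \left(4 - -51\right)^{2} = \left(4 + 51\right)^{2} = 55^{2} = 3025$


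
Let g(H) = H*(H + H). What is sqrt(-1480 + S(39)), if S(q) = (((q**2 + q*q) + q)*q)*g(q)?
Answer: sqrt(365522198) ≈ 19119.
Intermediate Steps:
g(H) = 2*H**2 (g(H) = H*(2*H) = 2*H**2)
S(q) = 2*q**3*(q + 2*q**2) (S(q) = (((q**2 + q*q) + q)*q)*(2*q**2) = (((q**2 + q**2) + q)*q)*(2*q**2) = ((2*q**2 + q)*q)*(2*q**2) = ((q + 2*q**2)*q)*(2*q**2) = (q*(q + 2*q**2))*(2*q**2) = 2*q**3*(q + 2*q**2))
sqrt(-1480 + S(39)) = sqrt(-1480 + 39**4*(2 + 4*39)) = sqrt(-1480 + 2313441*(2 + 156)) = sqrt(-1480 + 2313441*158) = sqrt(-1480 + 365523678) = sqrt(365522198)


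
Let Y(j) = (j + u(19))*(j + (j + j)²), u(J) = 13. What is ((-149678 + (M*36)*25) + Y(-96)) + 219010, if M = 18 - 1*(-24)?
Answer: -2944612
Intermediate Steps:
Y(j) = (13 + j)*(j + 4*j²) (Y(j) = (j + 13)*(j + (j + j)²) = (13 + j)*(j + (2*j)²) = (13 + j)*(j + 4*j²))
M = 42 (M = 18 + 24 = 42)
((-149678 + (M*36)*25) + Y(-96)) + 219010 = ((-149678 + (42*36)*25) - 96*(13 + 4*(-96)² + 53*(-96))) + 219010 = ((-149678 + 1512*25) - 96*(13 + 4*9216 - 5088)) + 219010 = ((-149678 + 37800) - 96*(13 + 36864 - 5088)) + 219010 = (-111878 - 96*31789) + 219010 = (-111878 - 3051744) + 219010 = -3163622 + 219010 = -2944612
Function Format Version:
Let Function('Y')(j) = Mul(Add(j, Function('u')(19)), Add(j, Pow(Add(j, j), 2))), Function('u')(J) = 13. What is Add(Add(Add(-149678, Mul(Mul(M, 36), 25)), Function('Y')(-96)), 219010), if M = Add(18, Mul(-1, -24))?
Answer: -2944612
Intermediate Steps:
Function('Y')(j) = Mul(Add(13, j), Add(j, Mul(4, Pow(j, 2)))) (Function('Y')(j) = Mul(Add(j, 13), Add(j, Pow(Add(j, j), 2))) = Mul(Add(13, j), Add(j, Pow(Mul(2, j), 2))) = Mul(Add(13, j), Add(j, Mul(4, Pow(j, 2)))))
M = 42 (M = Add(18, 24) = 42)
Add(Add(Add(-149678, Mul(Mul(M, 36), 25)), Function('Y')(-96)), 219010) = Add(Add(Add(-149678, Mul(Mul(42, 36), 25)), Mul(-96, Add(13, Mul(4, Pow(-96, 2)), Mul(53, -96)))), 219010) = Add(Add(Add(-149678, Mul(1512, 25)), Mul(-96, Add(13, Mul(4, 9216), -5088))), 219010) = Add(Add(Add(-149678, 37800), Mul(-96, Add(13, 36864, -5088))), 219010) = Add(Add(-111878, Mul(-96, 31789)), 219010) = Add(Add(-111878, -3051744), 219010) = Add(-3163622, 219010) = -2944612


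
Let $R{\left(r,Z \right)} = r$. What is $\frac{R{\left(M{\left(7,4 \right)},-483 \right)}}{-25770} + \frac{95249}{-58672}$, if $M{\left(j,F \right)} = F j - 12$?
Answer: $- \frac{1227752741}{755988720} \approx -1.624$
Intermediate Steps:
$M{\left(j,F \right)} = -12 + F j$
$\frac{R{\left(M{\left(7,4 \right)},-483 \right)}}{-25770} + \frac{95249}{-58672} = \frac{-12 + 4 \cdot 7}{-25770} + \frac{95249}{-58672} = \left(-12 + 28\right) \left(- \frac{1}{25770}\right) + 95249 \left(- \frac{1}{58672}\right) = 16 \left(- \frac{1}{25770}\right) - \frac{95249}{58672} = - \frac{8}{12885} - \frac{95249}{58672} = - \frac{1227752741}{755988720}$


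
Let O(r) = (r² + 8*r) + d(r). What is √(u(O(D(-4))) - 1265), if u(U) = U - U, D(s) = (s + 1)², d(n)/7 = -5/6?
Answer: I*√1265 ≈ 35.567*I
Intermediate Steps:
d(n) = -35/6 (d(n) = 7*(-5/6) = 7*(-5*⅙) = 7*(-⅚) = -35/6)
D(s) = (1 + s)²
O(r) = -35/6 + r² + 8*r (O(r) = (r² + 8*r) - 35/6 = -35/6 + r² + 8*r)
u(U) = 0
√(u(O(D(-4))) - 1265) = √(0 - 1265) = √(-1265) = I*√1265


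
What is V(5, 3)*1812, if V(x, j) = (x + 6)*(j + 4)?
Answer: 139524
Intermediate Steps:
V(x, j) = (4 + j)*(6 + x) (V(x, j) = (6 + x)*(4 + j) = (4 + j)*(6 + x))
V(5, 3)*1812 = (24 + 4*5 + 6*3 + 3*5)*1812 = (24 + 20 + 18 + 15)*1812 = 77*1812 = 139524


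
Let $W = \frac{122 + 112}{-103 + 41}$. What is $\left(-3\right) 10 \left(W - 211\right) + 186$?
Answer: $\frac{205506}{31} \approx 6629.2$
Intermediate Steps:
$W = - \frac{117}{31}$ ($W = \frac{234}{-62} = 234 \left(- \frac{1}{62}\right) = - \frac{117}{31} \approx -3.7742$)
$\left(-3\right) 10 \left(W - 211\right) + 186 = \left(-3\right) 10 \left(- \frac{117}{31} - 211\right) + 186 = - 30 \left(- \frac{117}{31} - 211\right) + 186 = \left(-30\right) \left(- \frac{6658}{31}\right) + 186 = \frac{199740}{31} + 186 = \frac{205506}{31}$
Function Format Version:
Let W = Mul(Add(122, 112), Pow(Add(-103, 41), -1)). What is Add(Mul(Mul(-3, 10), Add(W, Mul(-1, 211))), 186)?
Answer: Rational(205506, 31) ≈ 6629.2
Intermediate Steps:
W = Rational(-117, 31) (W = Mul(234, Pow(-62, -1)) = Mul(234, Rational(-1, 62)) = Rational(-117, 31) ≈ -3.7742)
Add(Mul(Mul(-3, 10), Add(W, Mul(-1, 211))), 186) = Add(Mul(Mul(-3, 10), Add(Rational(-117, 31), Mul(-1, 211))), 186) = Add(Mul(-30, Add(Rational(-117, 31), -211)), 186) = Add(Mul(-30, Rational(-6658, 31)), 186) = Add(Rational(199740, 31), 186) = Rational(205506, 31)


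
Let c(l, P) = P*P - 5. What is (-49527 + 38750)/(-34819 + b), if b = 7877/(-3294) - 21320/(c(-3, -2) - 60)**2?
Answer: 2165465718/6997952723 ≈ 0.30944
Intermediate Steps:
c(l, P) = -5 + P**2 (c(l, P) = P**2 - 5 = -5 + P**2)
b = -1631777/200934 (b = 7877/(-3294) - 21320/((-5 + (-2)**2) - 60)**2 = 7877*(-1/3294) - 21320/((-5 + 4) - 60)**2 = -7877/3294 - 21320/(-1 - 60)**2 = -7877/3294 - 21320/((-61)**2) = -7877/3294 - 21320/3721 = -1631777/200934 ≈ -8.1210)
(-49527 + 38750)/(-34819 + b) = (-49527 + 38750)/(-34819 - 1631777/200934) = -10777/(-6997952723/200934) = -10777*(-200934/6997952723) = 2165465718/6997952723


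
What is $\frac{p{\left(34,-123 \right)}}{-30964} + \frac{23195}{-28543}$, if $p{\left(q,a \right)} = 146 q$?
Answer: $- \frac{214974358}{220951363} \approx -0.97295$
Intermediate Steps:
$\frac{p{\left(34,-123 \right)}}{-30964} + \frac{23195}{-28543} = \frac{146 \cdot 34}{-30964} + \frac{23195}{-28543} = 4964 \left(- \frac{1}{30964}\right) + 23195 \left(- \frac{1}{28543}\right) = - \frac{1241}{7741} - \frac{23195}{28543} = - \frac{214974358}{220951363}$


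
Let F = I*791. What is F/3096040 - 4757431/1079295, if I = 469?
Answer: -409394311241/95472585480 ≈ -4.2881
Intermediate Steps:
F = 370979 (F = 469*791 = 370979)
F/3096040 - 4757431/1079295 = 370979/3096040 - 4757431/1079295 = 370979*(1/3096040) - 4757431*1/1079295 = 370979/3096040 - 679633/154185 = -409394311241/95472585480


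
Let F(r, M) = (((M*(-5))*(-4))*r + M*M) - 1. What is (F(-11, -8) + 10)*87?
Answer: 159471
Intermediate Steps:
F(r, M) = -1 + M**2 + 20*M*r (F(r, M) = ((-5*M*(-4))*r + M**2) - 1 = ((20*M)*r + M**2) - 1 = (20*M*r + M**2) - 1 = (M**2 + 20*M*r) - 1 = -1 + M**2 + 20*M*r)
(F(-11, -8) + 10)*87 = ((-1 + (-8)**2 + 20*(-8)*(-11)) + 10)*87 = ((-1 + 64 + 1760) + 10)*87 = (1823 + 10)*87 = 1833*87 = 159471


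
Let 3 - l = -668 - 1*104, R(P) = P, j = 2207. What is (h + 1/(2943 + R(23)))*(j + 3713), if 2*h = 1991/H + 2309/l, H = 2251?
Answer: 5918834113424/517426115 ≈ 11439.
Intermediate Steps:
l = 775 (l = 3 - (-668 - 1*104) = 3 - (-668 - 104) = 3 - 1*(-772) = 3 + 772 = 775)
h = 3370292/1744525 (h = (1991/2251 + 2309/775)/2 = (1/2)*(6740584/1744525) = 3370292/1744525 ≈ 1.9319)
(h + 1/(2943 + R(23)))*(j + 3713) = (3370292/1744525 + 1/(2943 + 23))*(2207 + 3713) = (3370292/1744525 + 1/2966)*5920 = (9998030597/5174261150)*5920 = 5918834113424/517426115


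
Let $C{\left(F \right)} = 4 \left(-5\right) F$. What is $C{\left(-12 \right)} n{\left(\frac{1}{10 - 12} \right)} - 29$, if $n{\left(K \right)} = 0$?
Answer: $-29$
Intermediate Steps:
$C{\left(F \right)} = - 20 F$
$C{\left(-12 \right)} n{\left(\frac{1}{10 - 12} \right)} - 29 = \left(-20\right) \left(-12\right) 0 - 29 = 240 \cdot 0 - 29 = 0 - 29 = -29$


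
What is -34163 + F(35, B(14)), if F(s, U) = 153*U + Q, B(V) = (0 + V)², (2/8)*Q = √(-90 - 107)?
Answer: -4175 + 4*I*√197 ≈ -4175.0 + 56.143*I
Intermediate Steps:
Q = 4*I*√197 (Q = 4*√(-90 - 107) = 4*√(-197) = 4*(I*√197) = 4*I*√197 ≈ 56.143*I)
B(V) = V²
F(s, U) = 153*U + 4*I*√197
-34163 + F(35, B(14)) = -34163 + (153*14² + 4*I*√197) = -34163 + (153*196 + 4*I*√197) = -34163 + (29988 + 4*I*√197) = -4175 + 4*I*√197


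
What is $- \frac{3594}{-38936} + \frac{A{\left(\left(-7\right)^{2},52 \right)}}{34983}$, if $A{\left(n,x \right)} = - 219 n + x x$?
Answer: $- \frac{4061095}{29610828} \approx -0.13715$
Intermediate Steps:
$A{\left(n,x \right)} = x^{2} - 219 n$ ($A{\left(n,x \right)} = - 219 n + x^{2} = x^{2} - 219 n$)
$- \frac{3594}{-38936} + \frac{A{\left(\left(-7\right)^{2},52 \right)}}{34983} = - \frac{3594}{-38936} + \frac{52^{2} - 219 \left(-7\right)^{2}}{34983} = \left(-3594\right) \left(- \frac{1}{38936}\right) + \left(2704 - 10731\right) \frac{1}{34983} = \frac{1797}{19468} + \left(2704 - 10731\right) \frac{1}{34983} = \frac{1797}{19468} - \frac{349}{1521} = - \frac{4061095}{29610828}$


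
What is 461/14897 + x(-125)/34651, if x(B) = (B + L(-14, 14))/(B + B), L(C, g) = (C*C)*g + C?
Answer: 790944213/25809797350 ≈ 0.030645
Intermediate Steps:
L(C, g) = C + g*C² (L(C, g) = C²*g + C = g*C² + C = C + g*C²)
x(B) = (2730 + B)/(2*B) (x(B) = (B - 14*(1 - 14*14))/(B + B) = (B - 14*(1 - 196))/((2*B)) = (B - 14*(-195))*(1/(2*B)) = (B + 2730)*(1/(2*B)) = (2730 + B)*(1/(2*B)) = (2730 + B)/(2*B))
461/14897 + x(-125)/34651 = 461/14897 + ((½)*(2730 - 125)/(-125))/34651 = 461*(1/14897) + ((½)*(-1/125)*2605)*(1/34651) = 461/14897 - 521/50*1/34651 = 461/14897 - 521/1732550 = 790944213/25809797350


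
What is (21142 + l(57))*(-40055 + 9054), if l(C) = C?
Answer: -657190199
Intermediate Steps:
(21142 + l(57))*(-40055 + 9054) = (21142 + 57)*(-40055 + 9054) = 21199*(-31001) = -657190199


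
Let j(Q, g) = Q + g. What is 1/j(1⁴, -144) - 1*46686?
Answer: -6676099/143 ≈ -46686.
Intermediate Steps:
1/j(1⁴, -144) - 1*46686 = 1/(1⁴ - 144) - 1*46686 = 1/(1 - 144) - 46686 = 1/(-143) - 46686 = -1/143 - 46686 = -6676099/143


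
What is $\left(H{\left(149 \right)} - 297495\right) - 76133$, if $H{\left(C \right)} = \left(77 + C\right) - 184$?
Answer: $-373586$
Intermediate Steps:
$H{\left(C \right)} = -107 + C$
$\left(H{\left(149 \right)} - 297495\right) - 76133 = \left(\left(-107 + 149\right) - 297495\right) - 76133 = \left(42 - 297495\right) - 76133 = -297453 - 76133 = -373586$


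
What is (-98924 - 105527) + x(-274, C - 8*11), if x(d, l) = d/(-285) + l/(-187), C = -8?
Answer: -10896137447/53295 ≈ -2.0445e+5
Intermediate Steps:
x(d, l) = -l/187 - d/285 (x(d, l) = d*(-1/285) + l*(-1/187) = -d/285 - l/187 = -l/187 - d/285)
(-98924 - 105527) + x(-274, C - 8*11) = (-98924 - 105527) + (-(-8 - 8*11)/187 - 1/285*(-274)) = -204451 + (-(-8 - 88)/187 + 274/285) = -204451 + (-1/187*(-96) + 274/285) = -204451 + (96/187 + 274/285) = -204451 + 78598/53295 = -10896137447/53295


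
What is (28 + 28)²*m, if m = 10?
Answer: 31360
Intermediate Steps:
(28 + 28)²*m = (28 + 28)²*10 = 56²*10 = 3136*10 = 31360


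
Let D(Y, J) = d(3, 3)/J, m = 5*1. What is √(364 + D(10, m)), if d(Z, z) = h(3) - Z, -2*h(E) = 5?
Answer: √36290/10 ≈ 19.050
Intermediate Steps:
h(E) = -5/2 (h(E) = -½*5 = -5/2)
m = 5
d(Z, z) = -5/2 - Z
D(Y, J) = -11/(2*J) (D(Y, J) = (-5/2 - 1*3)/J = (-5/2 - 3)/J = -11/(2*J))
√(364 + D(10, m)) = √(364 - 11/2/5) = √(364 - 11/2*⅕) = √(364 - 11/10) = √(3629/10) = √36290/10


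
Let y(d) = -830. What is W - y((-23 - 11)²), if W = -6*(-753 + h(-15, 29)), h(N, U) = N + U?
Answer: 5264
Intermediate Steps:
W = 4434 (W = -6*(-753 + (-15 + 29)) = -6*(-753 + 14) = -6*(-739) = 4434)
W - y((-23 - 11)²) = 4434 - 1*(-830) = 4434 + 830 = 5264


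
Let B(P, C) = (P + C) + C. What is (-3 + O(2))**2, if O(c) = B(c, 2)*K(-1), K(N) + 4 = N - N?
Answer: 729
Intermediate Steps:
K(N) = -4 (K(N) = -4 + (N - N) = -4 + 0 = -4)
B(P, C) = P + 2*C (B(P, C) = (C + P) + C = P + 2*C)
O(c) = -16 - 4*c (O(c) = (c + 2*2)*(-4) = (c + 4)*(-4) = (4 + c)*(-4) = -16 - 4*c)
(-3 + O(2))**2 = (-3 + (-16 - 4*2))**2 = (-3 + (-16 - 8))**2 = (-3 - 24)**2 = (-27)**2 = 729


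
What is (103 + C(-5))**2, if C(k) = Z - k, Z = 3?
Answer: 12321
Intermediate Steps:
C(k) = 3 - k
(103 + C(-5))**2 = (103 + (3 - 1*(-5)))**2 = (103 + (3 + 5))**2 = (103 + 8)**2 = 111**2 = 12321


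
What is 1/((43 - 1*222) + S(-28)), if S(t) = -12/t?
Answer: -7/1250 ≈ -0.0056000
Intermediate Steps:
1/((43 - 1*222) + S(-28)) = 1/((43 - 1*222) - 12/(-28)) = 1/((43 - 222) - 12*(-1/28)) = 1/(-179 + 3/7) = 1/(-1250/7) = -7/1250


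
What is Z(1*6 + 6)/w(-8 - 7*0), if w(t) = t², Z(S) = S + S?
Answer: 3/8 ≈ 0.37500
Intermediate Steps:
Z(S) = 2*S
Z(1*6 + 6)/w(-8 - 7*0) = (2*(1*6 + 6))/((-8 - 7*0)²) = (2*(6 + 6))/((-8 + 0)²) = (2*12)/((-8)²) = 24/64 = 24*(1/64) = 3/8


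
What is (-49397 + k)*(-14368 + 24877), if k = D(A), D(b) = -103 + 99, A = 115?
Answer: -519155109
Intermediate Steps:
D(b) = -4
k = -4
(-49397 + k)*(-14368 + 24877) = (-49397 - 4)*(-14368 + 24877) = -49401*10509 = -519155109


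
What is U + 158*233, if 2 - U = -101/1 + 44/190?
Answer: 3507093/95 ≈ 36917.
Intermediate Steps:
U = 9763/95 (U = 2 - (-101/1 + 44/190) = 2 - (-101*1 + 44*(1/190)) = 2 - (-101 + 22/95) = 2 - 1*(-9573/95) = 2 + 9573/95 = 9763/95 ≈ 102.77)
U + 158*233 = 9763/95 + 158*233 = 9763/95 + 36814 = 3507093/95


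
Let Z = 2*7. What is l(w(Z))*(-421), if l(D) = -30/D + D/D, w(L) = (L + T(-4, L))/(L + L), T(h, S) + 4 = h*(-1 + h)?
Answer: 11367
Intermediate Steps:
Z = 14
T(h, S) = -4 + h*(-1 + h)
w(L) = (16 + L)/(2*L) (w(L) = (L + (-4 + (-4)² - 1*(-4)))/(L + L) = (L + (-4 + 16 + 4))/((2*L)) = (L + 16)*(1/(2*L)) = (16 + L)*(1/(2*L)) = (16 + L)/(2*L))
l(D) = 1 - 30/D (l(D) = -30/D + 1 = 1 - 30/D)
l(w(Z))*(-421) = ((-30 + (½)*(16 + 14)/14)/(((½)*(16 + 14)/14)))*(-421) = ((-30 + (½)*(1/14)*30)/(((½)*(1/14)*30)))*(-421) = ((-30 + 15/14)/(15/14))*(-421) = ((14/15)*(-405/14))*(-421) = -27*(-421) = 11367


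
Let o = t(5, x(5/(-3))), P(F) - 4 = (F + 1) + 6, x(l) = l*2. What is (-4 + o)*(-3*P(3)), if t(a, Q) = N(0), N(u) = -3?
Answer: 294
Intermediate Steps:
x(l) = 2*l
P(F) = 11 + F (P(F) = 4 + ((F + 1) + 6) = 4 + ((1 + F) + 6) = 4 + (7 + F) = 11 + F)
t(a, Q) = -3
o = -3
(-4 + o)*(-3*P(3)) = (-4 - 3)*(-3*(11 + 3)) = -(-21)*14 = -7*(-42) = 294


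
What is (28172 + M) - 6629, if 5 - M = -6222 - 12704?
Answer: 40474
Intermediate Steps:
M = 18931 (M = 5 - (-6222 - 12704) = 5 - 1*(-18926) = 5 + 18926 = 18931)
(28172 + M) - 6629 = (28172 + 18931) - 6629 = 47103 - 6629 = 40474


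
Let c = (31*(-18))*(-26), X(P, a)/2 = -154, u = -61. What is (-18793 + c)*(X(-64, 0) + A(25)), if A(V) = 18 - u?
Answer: 981265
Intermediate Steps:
X(P, a) = -308 (X(P, a) = 2*(-154) = -308)
c = 14508 (c = -558*(-26) = 14508)
A(V) = 79 (A(V) = 18 - 1*(-61) = 18 + 61 = 79)
(-18793 + c)*(X(-64, 0) + A(25)) = (-18793 + 14508)*(-308 + 79) = -4285*(-229) = 981265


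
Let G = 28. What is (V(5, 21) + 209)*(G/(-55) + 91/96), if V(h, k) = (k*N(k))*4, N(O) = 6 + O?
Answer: 5739209/5280 ≈ 1087.0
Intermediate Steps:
V(h, k) = 4*k*(6 + k) (V(h, k) = (k*(6 + k))*4 = 4*k*(6 + k))
(V(5, 21) + 209)*(G/(-55) + 91/96) = (4*21*(6 + 21) + 209)*(28/(-55) + 91/96) = (4*21*27 + 209)*(28*(-1/55) + 91*(1/96)) = (2268 + 209)*(-28/55 + 91/96) = 2477*(2317/5280) = 5739209/5280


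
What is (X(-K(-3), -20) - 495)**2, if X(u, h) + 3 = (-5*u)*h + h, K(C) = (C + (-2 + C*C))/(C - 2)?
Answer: 191844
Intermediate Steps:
K(C) = (-2 + C + C**2)/(-2 + C) (K(C) = (C + (-2 + C**2))/(-2 + C) = (-2 + C + C**2)/(-2 + C))
X(u, h) = -3 + h - 5*h*u (X(u, h) = -3 + ((-5*u)*h + h) = -3 + (-5*h*u + h) = -3 + (h - 5*h*u) = -3 + h - 5*h*u)
(X(-K(-3), -20) - 495)**2 = ((-3 - 20 - 5*(-20)*(-(-2 - 3 + (-3)**2)/(-2 - 3))) - 495)**2 = ((-3 - 20 - 5*(-20)*(-(-2 - 3 + 9)/(-5))) - 495)**2 = ((-3 - 20 - 5*(-20)*(-(-1)*4/5)) - 495)**2 = ((-3 - 20 - 5*(-20)*(-1*(-4/5))) - 495)**2 = ((-3 - 20 - 5*(-20)*4/5) - 495)**2 = ((-3 - 20 + 80) - 495)**2 = (57 - 495)**2 = (-438)**2 = 191844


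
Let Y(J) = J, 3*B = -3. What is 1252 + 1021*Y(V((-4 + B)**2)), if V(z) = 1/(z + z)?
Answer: 63621/50 ≈ 1272.4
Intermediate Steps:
B = -1 (B = (1/3)*(-3) = -1)
V(z) = 1/(2*z)
1252 + 1021*Y(V((-4 + B)**2)) = 1252 + 1021*(1/(2*((-4 - 1)**2))) = 1252 + 1021*(1/(2*((-5)**2))) = 1252 + 1021*((1/2)/25) = 1252 + 1021*((1/2)*(1/25)) = 1252 + 1021*(1/50) = 1252 + 1021/50 = 63621/50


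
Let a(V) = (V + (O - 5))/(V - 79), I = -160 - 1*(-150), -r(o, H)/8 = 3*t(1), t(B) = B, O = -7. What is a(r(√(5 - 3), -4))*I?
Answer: -360/103 ≈ -3.4951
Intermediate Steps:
r(o, H) = -24
I = -10 (I = -160 + 150 = -10)
a(V) = (-12 + V)/(-79 + V) (a(V) = (V + (-7 - 5))/(V - 79) = (V - 12)/(-79 + V) = (-12 + V)/(-79 + V))
a(r(√(5 - 3), -4))*I = ((-12 - 24)/(-79 - 24))*(-10) = (-36/(-103))*(-10) = -1/103*(-36)*(-10) = (36/103)*(-10) = -360/103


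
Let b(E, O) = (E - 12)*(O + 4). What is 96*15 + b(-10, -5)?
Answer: 1462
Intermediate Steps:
b(E, O) = (-12 + E)*(4 + O)
96*15 + b(-10, -5) = 96*15 + (-48 - 12*(-5) + 4*(-10) - 10*(-5)) = 1440 + (-48 + 60 - 40 + 50) = 1440 + 22 = 1462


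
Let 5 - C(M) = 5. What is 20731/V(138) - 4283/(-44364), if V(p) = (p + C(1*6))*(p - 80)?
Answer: 6624939/2465899 ≈ 2.6866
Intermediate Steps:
C(M) = 0 (C(M) = 5 - 1*5 = 5 - 5 = 0)
V(p) = p*(-80 + p) (V(p) = (p + 0)*(p - 80) = p*(-80 + p))
20731/V(138) - 4283/(-44364) = 20731/((138*(-80 + 138))) - 4283/(-44364) = 20731/((138*58)) - 4283*(-1/44364) = 20731/8004 + 4283/44364 = 6624939/2465899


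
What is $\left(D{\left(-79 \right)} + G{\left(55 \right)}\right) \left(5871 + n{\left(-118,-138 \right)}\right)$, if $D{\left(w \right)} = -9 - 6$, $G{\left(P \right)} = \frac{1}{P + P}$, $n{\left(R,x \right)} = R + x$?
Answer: $- \frac{1851827}{22} \approx -84174.0$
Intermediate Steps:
$G{\left(P \right)} = \frac{1}{2 P}$
$D{\left(w \right)} = -15$
$\left(D{\left(-79 \right)} + G{\left(55 \right)}\right) \left(5871 + n{\left(-118,-138 \right)}\right) = \left(-15 + \frac{1}{2 \cdot 55}\right) \left(5871 - 256\right) = \left(-15 + \frac{1}{2} \cdot \frac{1}{55}\right) \left(5871 - 256\right) = \left(-15 + \frac{1}{110}\right) 5615 = \left(- \frac{1649}{110}\right) 5615 = - \frac{1851827}{22}$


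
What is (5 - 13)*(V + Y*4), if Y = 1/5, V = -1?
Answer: 8/5 ≈ 1.6000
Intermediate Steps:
Y = ⅕ ≈ 0.20000
(5 - 13)*(V + Y*4) = (5 - 13)*(-1 + (⅕)*4) = -8*(-1 + ⅘) = -8*(-⅕) = 8/5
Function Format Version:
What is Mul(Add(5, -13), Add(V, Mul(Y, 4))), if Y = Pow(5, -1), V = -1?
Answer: Rational(8, 5) ≈ 1.6000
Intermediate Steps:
Y = Rational(1, 5) ≈ 0.20000
Mul(Add(5, -13), Add(V, Mul(Y, 4))) = Mul(Add(5, -13), Add(-1, Mul(Rational(1, 5), 4))) = Mul(-8, Add(-1, Rational(4, 5))) = Mul(-8, Rational(-1, 5)) = Rational(8, 5)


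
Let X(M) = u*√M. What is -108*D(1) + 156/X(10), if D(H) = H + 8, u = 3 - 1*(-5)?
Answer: -972 + 39*√10/20 ≈ -965.83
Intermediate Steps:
u = 8 (u = 3 + 5 = 8)
X(M) = 8*√M
D(H) = 8 + H
-108*D(1) + 156/X(10) = -108*(8 + 1) + 156/((8*√10)) = -108*9 + 156*(√10/80) = -972 + 39*√10/20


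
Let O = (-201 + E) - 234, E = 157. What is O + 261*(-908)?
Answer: -237266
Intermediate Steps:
O = -278 (O = (-201 + 157) - 234 = -44 - 234 = -278)
O + 261*(-908) = -278 + 261*(-908) = -278 - 236988 = -237266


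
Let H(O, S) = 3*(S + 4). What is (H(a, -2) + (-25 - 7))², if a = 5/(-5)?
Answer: 676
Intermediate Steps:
a = -1 (a = 5*(-⅕) = -1)
H(O, S) = 12 + 3*S (H(O, S) = 3*(4 + S) = 12 + 3*S)
(H(a, -2) + (-25 - 7))² = ((12 + 3*(-2)) + (-25 - 7))² = ((12 - 6) - 32)² = (6 - 32)² = (-26)² = 676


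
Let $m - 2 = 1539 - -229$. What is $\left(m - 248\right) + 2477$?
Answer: $3999$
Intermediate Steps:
$m = 1770$ ($m = 2 + \left(1539 - -229\right) = 2 + \left(1539 + 229\right) = 2 + 1768 = 1770$)
$\left(m - 248\right) + 2477 = \left(1770 - 248\right) + 2477 = 1522 + 2477 = 3999$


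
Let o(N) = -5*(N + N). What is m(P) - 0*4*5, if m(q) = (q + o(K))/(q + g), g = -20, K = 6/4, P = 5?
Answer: ⅔ ≈ 0.66667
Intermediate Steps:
K = 3/2 (K = 6*(¼) = 3/2 ≈ 1.5000)
o(N) = -10*N
m(q) = (-15 + q)/(-20 + q) (m(q) = (q - 10*3/2)/(q - 20) = (q - 15)/(-20 + q) = (-15 + q)/(-20 + q))
m(P) - 0*4*5 = (-15 + 5)/(-20 + 5) - 0*4*5 = -10/(-15) - 0*5 = -1/15*(-10) - 1*0 = ⅔ + 0 = ⅔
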